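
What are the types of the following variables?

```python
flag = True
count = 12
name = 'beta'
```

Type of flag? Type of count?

flag is assigned the constant True, which has type bool; count is assigned a bare integer (no decimal point), so it is an int

bool, int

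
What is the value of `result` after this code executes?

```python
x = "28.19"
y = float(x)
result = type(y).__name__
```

x is str; y is float; result = 'float'

'float'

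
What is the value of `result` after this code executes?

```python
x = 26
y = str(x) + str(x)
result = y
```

x = 26; y = '2626'; result = '2626'

'2626'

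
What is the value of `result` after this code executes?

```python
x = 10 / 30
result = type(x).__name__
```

x is float; result = 'float'

'float'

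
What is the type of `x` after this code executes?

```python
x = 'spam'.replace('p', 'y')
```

str.replace() returns str

str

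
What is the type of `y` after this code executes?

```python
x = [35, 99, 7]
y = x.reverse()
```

list.reverse() returns None

NoneType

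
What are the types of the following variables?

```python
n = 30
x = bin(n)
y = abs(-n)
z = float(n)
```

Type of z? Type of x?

float() returns float; bin() returns str

float, str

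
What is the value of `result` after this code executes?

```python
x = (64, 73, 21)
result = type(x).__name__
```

x is tuple; result = 'tuple'

'tuple'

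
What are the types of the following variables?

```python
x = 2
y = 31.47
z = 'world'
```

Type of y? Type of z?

y is assigned a number with a decimal point, so it is a float; z is assigned a quoted string literal, so it is a str

float, str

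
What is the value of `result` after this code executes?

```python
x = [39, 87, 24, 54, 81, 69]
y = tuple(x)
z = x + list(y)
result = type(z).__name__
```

x is list; y is tuple; z is list; result = 'list'

'list'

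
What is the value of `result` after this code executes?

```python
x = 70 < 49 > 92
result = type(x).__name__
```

x is bool; result = 'bool'

'bool'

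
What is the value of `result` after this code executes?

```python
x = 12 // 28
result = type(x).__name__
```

x is int; result = 'int'

'int'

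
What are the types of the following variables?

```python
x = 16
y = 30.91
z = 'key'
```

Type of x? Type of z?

x is assigned a bare integer (no decimal point), so it is an int; z is assigned a quoted string literal, so it is a str

int, str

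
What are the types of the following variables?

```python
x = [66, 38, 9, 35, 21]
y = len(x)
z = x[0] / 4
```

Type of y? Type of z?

len() returns int; int / int = float

int, float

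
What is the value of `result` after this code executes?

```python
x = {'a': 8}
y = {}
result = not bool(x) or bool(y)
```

x = {'a': 8}; y = {}; result = False

False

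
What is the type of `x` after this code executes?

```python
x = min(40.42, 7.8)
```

min() of floats returns float

float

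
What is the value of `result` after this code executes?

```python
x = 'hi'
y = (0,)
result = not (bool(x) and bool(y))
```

x = 'hi'; y = (0,); result = False

False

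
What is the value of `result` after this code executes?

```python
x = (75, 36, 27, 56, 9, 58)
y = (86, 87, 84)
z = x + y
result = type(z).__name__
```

x is tuple; y is tuple; z is tuple; result = 'tuple'

'tuple'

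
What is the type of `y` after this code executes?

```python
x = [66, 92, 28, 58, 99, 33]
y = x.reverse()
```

list.reverse() returns None

NoneType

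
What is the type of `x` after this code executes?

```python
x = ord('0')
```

ord() returns int (code point)

int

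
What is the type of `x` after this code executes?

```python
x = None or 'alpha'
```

'or' with None returns the other truthy value (str)

str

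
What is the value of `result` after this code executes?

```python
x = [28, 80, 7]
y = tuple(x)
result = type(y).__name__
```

x is list; y is tuple; result = 'tuple'

'tuple'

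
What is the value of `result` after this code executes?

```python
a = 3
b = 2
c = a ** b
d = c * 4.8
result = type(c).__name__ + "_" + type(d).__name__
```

a is int; b is int; c is int; d is float; result = 'int_float'

'int_float'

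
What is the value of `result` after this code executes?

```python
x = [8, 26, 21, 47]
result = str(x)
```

x = [8, 26, 21, 47]; result = '[8, 26, 21, 47]'

'[8, 26, 21, 47]'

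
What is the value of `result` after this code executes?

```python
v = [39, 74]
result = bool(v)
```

v = [39, 74]; result = True

True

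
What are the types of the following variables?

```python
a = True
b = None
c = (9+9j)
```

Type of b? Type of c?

b is assigned None, whose type is NoneType; c is assigned (9+9j), an int plus an imaginary literal (j suffix), which evaluates to complex

NoneType, complex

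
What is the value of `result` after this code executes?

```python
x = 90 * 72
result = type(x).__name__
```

x is int; result = 'int'

'int'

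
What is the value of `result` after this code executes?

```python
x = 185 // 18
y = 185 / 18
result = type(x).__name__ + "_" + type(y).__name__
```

x is int; y is float; result = 'int_float'

'int_float'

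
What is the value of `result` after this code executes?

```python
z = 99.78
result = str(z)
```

z = 99.78; result = '99.78'

'99.78'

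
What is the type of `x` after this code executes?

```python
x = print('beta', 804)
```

print() returns None

NoneType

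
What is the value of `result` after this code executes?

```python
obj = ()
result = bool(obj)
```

obj = (); result = False

False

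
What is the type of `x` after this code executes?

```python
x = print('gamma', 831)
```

print() returns None

NoneType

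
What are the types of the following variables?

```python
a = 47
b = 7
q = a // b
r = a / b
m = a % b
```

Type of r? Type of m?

/ returns float; % of ints returns int

float, int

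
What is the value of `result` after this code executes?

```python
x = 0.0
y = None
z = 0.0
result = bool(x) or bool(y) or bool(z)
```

x = 0.0; y = None; z = 0.0; result = False

False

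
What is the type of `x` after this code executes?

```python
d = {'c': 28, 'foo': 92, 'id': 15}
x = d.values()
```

.values() returns dict_values view

dict_values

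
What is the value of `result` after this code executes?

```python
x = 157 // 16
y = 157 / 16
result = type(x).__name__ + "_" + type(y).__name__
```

x is int; y is float; result = 'int_float'

'int_float'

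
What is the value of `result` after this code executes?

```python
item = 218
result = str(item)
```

item = 218; result = '218'

'218'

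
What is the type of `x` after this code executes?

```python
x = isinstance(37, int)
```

isinstance() returns bool

bool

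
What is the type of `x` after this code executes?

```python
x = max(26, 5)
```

max() of ints returns int

int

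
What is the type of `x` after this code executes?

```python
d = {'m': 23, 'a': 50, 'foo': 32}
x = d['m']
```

Accessing dict[str, int] with str key returns int

int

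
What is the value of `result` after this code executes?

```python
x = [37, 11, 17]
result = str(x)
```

x = [37, 11, 17]; result = '[37, 11, 17]'

'[37, 11, 17]'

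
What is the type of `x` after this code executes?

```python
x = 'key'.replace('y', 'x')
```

str.replace() returns str

str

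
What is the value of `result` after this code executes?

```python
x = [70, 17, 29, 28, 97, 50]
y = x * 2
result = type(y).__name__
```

x is list; y is list; result = 'list'

'list'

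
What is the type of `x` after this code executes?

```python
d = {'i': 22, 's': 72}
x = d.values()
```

.values() returns dict_values view

dict_values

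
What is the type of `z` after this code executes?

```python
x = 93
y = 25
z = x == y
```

Equality comparison returns bool

bool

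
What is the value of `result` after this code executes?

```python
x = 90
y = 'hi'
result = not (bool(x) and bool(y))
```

x = 90; y = 'hi'; result = False

False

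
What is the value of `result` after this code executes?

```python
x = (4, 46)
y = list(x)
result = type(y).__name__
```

x is tuple; y is list; result = 'list'

'list'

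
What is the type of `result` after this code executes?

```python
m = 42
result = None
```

None has type NoneType

NoneType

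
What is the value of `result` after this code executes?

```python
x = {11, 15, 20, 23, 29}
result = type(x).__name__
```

x is set; result = 'set'

'set'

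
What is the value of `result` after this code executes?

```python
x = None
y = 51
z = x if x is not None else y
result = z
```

x = None; y = 51; z = 51; result = 51

51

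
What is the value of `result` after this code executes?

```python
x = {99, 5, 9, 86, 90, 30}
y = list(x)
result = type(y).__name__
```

x is set; y is list; result = 'list'

'list'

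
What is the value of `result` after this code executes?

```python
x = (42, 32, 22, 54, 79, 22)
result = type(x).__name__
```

x is tuple; result = 'tuple'

'tuple'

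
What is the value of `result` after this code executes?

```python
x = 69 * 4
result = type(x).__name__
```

x is int; result = 'int'

'int'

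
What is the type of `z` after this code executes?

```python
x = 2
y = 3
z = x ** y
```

positive int ** positive int = int

int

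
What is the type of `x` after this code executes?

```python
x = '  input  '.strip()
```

str.strip() returns str

str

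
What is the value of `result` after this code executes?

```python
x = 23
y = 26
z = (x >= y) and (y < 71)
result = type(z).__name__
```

x is int; y is int; z is bool; result = 'bool'

'bool'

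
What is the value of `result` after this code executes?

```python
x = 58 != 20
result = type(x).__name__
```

x is bool; result = 'bool'

'bool'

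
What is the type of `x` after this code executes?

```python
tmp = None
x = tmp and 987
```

'and' returns first falsy value (None)

NoneType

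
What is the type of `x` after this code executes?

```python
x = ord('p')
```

ord() returns int (code point)

int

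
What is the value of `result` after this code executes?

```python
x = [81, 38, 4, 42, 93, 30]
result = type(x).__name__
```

x is list; result = 'list'

'list'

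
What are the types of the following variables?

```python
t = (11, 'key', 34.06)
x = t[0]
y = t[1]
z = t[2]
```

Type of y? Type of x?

tuple[1] is str; tuple[0] is int

str, int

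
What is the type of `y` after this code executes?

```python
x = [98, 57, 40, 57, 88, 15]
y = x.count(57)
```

list.count() returns int

int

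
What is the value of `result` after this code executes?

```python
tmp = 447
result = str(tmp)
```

tmp = 447; result = '447'

'447'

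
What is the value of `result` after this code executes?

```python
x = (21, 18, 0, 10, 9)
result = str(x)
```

x = (21, 18, 0, 10, 9); result = '(21, 18, 0, 10, 9)'

'(21, 18, 0, 10, 9)'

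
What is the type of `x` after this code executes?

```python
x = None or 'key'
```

'or' with None returns the other truthy value (str)

str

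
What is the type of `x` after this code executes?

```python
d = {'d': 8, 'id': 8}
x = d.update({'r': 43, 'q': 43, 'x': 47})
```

dict.update() returns None

NoneType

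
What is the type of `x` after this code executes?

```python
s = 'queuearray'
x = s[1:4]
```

Slicing a str returns str

str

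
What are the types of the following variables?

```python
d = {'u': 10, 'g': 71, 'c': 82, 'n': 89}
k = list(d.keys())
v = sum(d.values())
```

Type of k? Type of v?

list() converts to list; sum of ints is int

list, int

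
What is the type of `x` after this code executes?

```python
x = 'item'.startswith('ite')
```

str.startswith() returns bool

bool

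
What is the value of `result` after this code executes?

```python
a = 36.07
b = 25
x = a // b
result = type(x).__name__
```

a is float; b is int; x is float; result = 'float'

'float'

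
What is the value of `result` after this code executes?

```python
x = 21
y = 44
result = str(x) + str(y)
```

x = 21; y = 44; result = '2144'

'2144'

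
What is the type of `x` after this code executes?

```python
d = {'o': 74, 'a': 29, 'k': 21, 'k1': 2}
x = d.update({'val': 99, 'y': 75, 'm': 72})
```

dict.update() returns None

NoneType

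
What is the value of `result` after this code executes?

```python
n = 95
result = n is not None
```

n = 95; result = True

True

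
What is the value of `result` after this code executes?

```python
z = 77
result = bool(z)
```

z = 77; result = True

True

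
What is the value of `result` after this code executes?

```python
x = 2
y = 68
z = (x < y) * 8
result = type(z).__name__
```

x is int; y is int; z is int; result = 'int'

'int'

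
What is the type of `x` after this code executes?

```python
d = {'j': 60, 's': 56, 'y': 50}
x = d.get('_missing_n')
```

dict.get() returns None when key not found

NoneType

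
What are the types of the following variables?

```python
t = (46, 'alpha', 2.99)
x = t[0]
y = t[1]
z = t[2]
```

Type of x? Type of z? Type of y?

tuple[0] is int; tuple[2] is float; tuple[1] is str

int, float, str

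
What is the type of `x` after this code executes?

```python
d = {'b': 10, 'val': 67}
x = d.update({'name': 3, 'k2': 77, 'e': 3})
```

dict.update() returns None

NoneType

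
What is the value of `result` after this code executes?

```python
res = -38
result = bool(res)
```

res = -38; result = True

True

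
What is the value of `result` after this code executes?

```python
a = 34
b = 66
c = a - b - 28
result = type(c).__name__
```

a is int; b is int; c is int; result = 'int'

'int'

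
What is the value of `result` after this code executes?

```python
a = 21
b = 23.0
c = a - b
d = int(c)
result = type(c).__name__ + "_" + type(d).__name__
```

a is int; b is float; c is float; d is int; result = 'float_int'

'float_int'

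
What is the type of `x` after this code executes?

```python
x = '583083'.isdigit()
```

str.isdigit() returns bool

bool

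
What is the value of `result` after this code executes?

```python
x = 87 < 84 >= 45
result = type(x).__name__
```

x is bool; result = 'bool'

'bool'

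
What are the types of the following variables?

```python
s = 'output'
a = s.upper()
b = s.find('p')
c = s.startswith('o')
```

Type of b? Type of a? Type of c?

find() returns int; upper() returns str; startswith() returns bool

int, str, bool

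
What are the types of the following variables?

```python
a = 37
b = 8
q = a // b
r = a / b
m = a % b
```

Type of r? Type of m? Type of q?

/ returns float; % of ints returns int; // returns int

float, int, int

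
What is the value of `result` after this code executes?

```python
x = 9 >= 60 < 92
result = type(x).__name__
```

x is bool; result = 'bool'

'bool'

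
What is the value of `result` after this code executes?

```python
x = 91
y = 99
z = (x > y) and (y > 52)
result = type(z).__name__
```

x is int; y is int; z is bool; result = 'bool'

'bool'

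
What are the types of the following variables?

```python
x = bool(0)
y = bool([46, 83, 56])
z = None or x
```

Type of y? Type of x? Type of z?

bool() returns bool; bool() returns bool; None or bool returns the bool

bool, bool, bool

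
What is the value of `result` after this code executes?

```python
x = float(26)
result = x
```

x = 26.0; result = 26.0

26.0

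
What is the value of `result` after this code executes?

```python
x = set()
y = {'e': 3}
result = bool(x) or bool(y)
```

x = set(); y = {'e': 3}; result = True

True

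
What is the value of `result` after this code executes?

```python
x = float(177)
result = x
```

x = 177.0; result = 177.0

177.0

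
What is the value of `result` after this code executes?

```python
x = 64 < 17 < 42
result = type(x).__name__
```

x is bool; result = 'bool'

'bool'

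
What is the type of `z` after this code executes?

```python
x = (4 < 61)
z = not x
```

'not' returns bool

bool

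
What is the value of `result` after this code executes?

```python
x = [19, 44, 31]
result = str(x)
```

x = [19, 44, 31]; result = '[19, 44, 31]'

'[19, 44, 31]'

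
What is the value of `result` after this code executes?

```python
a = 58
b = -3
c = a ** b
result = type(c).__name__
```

a is int; b is int; c is float; result = 'float'

'float'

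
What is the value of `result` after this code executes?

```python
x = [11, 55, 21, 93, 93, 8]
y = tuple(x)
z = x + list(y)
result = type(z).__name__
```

x is list; y is tuple; z is list; result = 'list'

'list'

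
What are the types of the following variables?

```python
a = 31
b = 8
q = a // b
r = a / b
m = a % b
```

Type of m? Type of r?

% of ints returns int; / returns float

int, float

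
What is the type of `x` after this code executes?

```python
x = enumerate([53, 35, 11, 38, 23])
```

enumerate() returns an enumerate object

enumerate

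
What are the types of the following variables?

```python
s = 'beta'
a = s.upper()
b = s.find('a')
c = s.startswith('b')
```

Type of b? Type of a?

find() returns int; upper() returns str

int, str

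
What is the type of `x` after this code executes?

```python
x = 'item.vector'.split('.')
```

str.split() returns list

list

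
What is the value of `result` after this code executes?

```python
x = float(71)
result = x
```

x = 71.0; result = 71.0

71.0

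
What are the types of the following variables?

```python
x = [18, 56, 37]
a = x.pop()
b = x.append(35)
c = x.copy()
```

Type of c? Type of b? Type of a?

copy() returns list; append() returns None; pop() returns element

list, NoneType, int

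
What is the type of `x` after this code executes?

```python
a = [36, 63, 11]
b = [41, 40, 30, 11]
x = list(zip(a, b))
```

list(zip()) returns a list of tuples

list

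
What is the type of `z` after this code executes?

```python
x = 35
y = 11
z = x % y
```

int % int = int

int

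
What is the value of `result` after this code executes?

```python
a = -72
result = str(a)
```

a = -72; result = '-72'

'-72'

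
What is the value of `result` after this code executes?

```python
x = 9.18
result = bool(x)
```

x = 9.18; result = True

True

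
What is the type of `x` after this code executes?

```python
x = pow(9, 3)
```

pow(int, int) returns int

int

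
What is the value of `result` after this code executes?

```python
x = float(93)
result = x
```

x = 93.0; result = 93.0

93.0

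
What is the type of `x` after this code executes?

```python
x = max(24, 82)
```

max() of ints returns int

int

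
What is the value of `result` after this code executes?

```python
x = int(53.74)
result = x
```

x = 53; result = 53

53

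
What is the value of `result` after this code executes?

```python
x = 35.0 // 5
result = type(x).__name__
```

x is float; result = 'float'

'float'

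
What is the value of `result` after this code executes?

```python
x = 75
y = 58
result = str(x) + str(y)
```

x = 75; y = 58; result = '7558'

'7558'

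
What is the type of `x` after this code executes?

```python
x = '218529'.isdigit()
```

str.isdigit() returns bool

bool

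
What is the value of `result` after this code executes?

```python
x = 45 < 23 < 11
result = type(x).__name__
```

x is bool; result = 'bool'

'bool'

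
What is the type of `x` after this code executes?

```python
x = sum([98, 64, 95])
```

sum() of ints returns int

int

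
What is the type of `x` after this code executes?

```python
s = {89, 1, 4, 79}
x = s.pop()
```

Popping from set[int] returns int

int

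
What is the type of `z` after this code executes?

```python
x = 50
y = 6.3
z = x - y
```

int - float = float

float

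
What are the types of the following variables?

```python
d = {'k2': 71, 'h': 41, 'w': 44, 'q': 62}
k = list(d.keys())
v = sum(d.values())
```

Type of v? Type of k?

sum of ints is int; list() converts to list

int, list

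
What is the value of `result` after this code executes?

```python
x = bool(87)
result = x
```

x = True; result = True

True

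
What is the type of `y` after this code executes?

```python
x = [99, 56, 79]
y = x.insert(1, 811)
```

list.insert() returns None

NoneType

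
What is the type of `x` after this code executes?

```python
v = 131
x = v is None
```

'is' comparison returns bool

bool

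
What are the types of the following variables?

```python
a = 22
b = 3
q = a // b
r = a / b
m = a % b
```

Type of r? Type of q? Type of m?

/ returns float; // returns int; % of ints returns int

float, int, int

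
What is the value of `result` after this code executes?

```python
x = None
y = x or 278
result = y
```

x = None; y = 278; result = 278

278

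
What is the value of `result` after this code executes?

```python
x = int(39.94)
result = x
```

x = 39; result = 39

39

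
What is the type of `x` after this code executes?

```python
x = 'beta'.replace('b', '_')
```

str.replace() returns str

str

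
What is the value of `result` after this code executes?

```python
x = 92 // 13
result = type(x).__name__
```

x is int; result = 'int'

'int'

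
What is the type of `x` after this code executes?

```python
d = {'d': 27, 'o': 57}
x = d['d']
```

Accessing dict[str, int] with str key returns int

int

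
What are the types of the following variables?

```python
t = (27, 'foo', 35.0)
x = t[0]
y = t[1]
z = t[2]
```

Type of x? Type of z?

tuple[0] is int; tuple[2] is float

int, float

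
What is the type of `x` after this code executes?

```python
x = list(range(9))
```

list(range()) returns list

list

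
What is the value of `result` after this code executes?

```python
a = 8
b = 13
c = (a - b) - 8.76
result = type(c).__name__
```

a is int; b is int; c is float; result = 'float'

'float'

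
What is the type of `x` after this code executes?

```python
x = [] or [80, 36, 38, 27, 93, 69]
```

'or' returns first truthy value (list)

list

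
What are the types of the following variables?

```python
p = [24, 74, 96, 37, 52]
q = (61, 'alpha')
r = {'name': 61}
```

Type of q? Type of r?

q is assigned a tuple (parenthesized, comma-separated values); r is assigned a dict literal ({key: value})

tuple, dict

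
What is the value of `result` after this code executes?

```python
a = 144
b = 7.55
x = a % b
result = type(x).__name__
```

a is int; b is float; x is float; result = 'float'

'float'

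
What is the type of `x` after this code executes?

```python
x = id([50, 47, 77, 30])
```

id() returns int

int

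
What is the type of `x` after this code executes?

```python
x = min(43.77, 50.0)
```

min() of floats returns float

float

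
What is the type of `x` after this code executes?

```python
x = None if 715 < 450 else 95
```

715 < 450 is False, so the else branch is taken

int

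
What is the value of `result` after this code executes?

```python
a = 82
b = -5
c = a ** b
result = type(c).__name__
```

a is int; b is int; c is float; result = 'float'

'float'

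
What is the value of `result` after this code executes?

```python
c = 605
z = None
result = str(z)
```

c = 605; z = None; result = 'None'

'None'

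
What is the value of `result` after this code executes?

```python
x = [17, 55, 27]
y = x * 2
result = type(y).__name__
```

x is list; y is list; result = 'list'

'list'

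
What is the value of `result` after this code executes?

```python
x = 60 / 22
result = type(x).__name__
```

x is float; result = 'float'

'float'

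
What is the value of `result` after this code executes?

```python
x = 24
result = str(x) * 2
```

x = 24; result = '2424'

'2424'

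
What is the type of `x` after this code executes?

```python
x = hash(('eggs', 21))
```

hash() returns int

int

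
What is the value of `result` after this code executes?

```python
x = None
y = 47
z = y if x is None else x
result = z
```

x = None; y = 47; z = 47; result = 47

47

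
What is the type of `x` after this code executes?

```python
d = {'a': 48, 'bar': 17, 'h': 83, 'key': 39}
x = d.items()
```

dict.items() returns dict_items view

dict_items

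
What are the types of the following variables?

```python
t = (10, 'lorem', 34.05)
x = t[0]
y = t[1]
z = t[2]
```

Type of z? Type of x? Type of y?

tuple[2] is float; tuple[0] is int; tuple[1] is str

float, int, str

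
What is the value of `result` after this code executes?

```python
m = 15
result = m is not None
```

m = 15; result = True

True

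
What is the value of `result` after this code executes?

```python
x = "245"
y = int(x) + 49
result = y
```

x = '245'; y = 294; result = 294

294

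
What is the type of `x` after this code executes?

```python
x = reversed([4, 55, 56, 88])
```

reversed() on a list returns list_reverseiterator

list_reverseiterator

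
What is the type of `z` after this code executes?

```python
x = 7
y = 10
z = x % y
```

int % int = int

int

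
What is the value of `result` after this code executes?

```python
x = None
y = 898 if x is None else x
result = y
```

x = None; y = 898; result = 898

898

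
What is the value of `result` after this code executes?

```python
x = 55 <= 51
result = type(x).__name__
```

x is bool; result = 'bool'

'bool'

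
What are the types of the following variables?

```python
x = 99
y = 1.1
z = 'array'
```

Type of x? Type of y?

x is assigned a bare integer (no decimal point), so it is an int; y is assigned a number with a decimal point, so it is a float

int, float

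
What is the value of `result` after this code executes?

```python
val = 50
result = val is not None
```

val = 50; result = True

True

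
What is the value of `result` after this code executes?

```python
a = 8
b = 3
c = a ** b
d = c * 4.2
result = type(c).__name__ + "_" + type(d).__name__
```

a is int; b is int; c is int; d is float; result = 'int_float'

'int_float'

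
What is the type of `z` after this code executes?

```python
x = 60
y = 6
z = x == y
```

Equality comparison returns bool

bool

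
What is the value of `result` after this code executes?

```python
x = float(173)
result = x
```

x = 173.0; result = 173.0

173.0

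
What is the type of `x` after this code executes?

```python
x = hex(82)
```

hex() returns str representation

str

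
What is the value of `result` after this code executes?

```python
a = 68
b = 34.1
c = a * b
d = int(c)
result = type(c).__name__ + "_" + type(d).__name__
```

a is int; b is float; c is float; d is int; result = 'float_int'

'float_int'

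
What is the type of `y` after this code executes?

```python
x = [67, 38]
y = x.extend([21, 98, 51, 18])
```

list.extend() returns None

NoneType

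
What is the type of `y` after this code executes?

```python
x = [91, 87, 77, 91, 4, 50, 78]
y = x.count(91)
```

list.count() returns int

int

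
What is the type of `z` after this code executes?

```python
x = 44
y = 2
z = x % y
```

int % int = int

int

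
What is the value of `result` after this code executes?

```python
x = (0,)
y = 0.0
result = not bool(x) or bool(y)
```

x = (0,); y = 0.0; result = False

False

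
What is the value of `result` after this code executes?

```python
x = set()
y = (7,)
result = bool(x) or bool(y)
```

x = set(); y = (7,); result = True

True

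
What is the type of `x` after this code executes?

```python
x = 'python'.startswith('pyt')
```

str.startswith() returns bool

bool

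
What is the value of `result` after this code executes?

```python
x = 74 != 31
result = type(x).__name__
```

x is bool; result = 'bool'

'bool'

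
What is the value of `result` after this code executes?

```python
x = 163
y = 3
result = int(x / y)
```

x = 163; y = 3; result = 54

54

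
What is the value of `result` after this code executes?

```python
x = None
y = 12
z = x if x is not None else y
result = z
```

x = None; y = 12; z = 12; result = 12

12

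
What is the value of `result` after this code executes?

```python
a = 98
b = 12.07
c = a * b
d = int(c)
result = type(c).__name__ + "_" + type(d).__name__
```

a is int; b is float; c is float; d is int; result = 'float_int'

'float_int'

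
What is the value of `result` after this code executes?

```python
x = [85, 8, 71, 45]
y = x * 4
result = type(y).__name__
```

x is list; y is list; result = 'list'

'list'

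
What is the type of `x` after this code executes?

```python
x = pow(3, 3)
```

pow(int, int) returns int

int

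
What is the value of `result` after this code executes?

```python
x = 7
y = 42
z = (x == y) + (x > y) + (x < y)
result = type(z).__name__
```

x is int; y is int; z is int; result = 'int'

'int'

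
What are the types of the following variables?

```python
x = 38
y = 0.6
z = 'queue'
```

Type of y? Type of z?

y is assigned a number with a decimal point, so it is a float; z is assigned a quoted string literal, so it is a str

float, str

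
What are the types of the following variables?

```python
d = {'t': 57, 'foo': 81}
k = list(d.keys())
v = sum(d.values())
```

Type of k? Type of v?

list() converts to list; sum of ints is int

list, int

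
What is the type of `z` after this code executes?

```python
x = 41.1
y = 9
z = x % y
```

float % int = float

float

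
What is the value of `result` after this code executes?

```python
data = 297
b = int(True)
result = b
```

data = 297; b = 1; result = 1

1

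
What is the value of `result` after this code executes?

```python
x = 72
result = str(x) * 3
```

x = 72; result = '727272'

'727272'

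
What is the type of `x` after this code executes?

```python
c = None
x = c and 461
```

'and' returns first falsy value (None)

NoneType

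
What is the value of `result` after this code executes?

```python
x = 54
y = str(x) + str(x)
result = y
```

x = 54; y = '5454'; result = '5454'

'5454'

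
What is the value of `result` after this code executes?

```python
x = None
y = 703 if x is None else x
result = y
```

x = None; y = 703; result = 703

703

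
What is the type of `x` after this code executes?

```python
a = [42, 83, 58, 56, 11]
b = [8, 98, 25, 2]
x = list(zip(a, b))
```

list(zip()) returns a list of tuples

list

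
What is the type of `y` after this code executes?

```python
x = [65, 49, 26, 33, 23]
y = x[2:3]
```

Slicing a list returns a list

list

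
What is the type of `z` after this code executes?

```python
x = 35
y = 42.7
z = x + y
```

int + float = float

float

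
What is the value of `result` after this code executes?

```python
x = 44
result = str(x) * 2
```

x = 44; result = '4444'

'4444'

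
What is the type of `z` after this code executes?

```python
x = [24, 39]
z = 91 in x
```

'in' operator returns bool

bool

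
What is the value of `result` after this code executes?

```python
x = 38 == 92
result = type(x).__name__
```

x is bool; result = 'bool'

'bool'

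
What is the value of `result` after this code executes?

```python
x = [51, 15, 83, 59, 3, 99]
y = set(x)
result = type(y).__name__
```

x is list; y is set; result = 'set'

'set'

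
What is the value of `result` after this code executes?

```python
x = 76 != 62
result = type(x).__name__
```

x is bool; result = 'bool'

'bool'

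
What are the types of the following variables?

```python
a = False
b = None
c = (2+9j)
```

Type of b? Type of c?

b is assigned None, whose type is NoneType; c is assigned (2+9j), an int plus an imaginary literal (j suffix), which evaluates to complex

NoneType, complex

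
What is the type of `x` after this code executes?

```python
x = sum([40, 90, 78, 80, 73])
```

sum() of ints returns int

int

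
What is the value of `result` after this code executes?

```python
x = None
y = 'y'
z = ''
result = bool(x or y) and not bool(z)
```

x = None; y = 'y'; z = ''; result = True

True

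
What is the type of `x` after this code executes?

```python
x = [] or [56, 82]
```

'or' returns first truthy value (list)

list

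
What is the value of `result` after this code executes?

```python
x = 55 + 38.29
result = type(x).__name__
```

x is float; result = 'float'

'float'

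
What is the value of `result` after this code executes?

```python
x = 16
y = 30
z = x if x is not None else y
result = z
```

x = 16; y = 30; z = 16; result = 16

16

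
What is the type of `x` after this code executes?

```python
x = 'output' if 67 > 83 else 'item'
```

Both branches of conditional are str

str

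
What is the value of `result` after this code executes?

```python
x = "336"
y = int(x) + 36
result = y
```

x = '336'; y = 372; result = 372

372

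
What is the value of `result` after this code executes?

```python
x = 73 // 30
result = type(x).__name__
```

x is int; result = 'int'

'int'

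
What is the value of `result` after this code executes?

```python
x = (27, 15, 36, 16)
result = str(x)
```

x = (27, 15, 36, 16); result = '(27, 15, 36, 16)'

'(27, 15, 36, 16)'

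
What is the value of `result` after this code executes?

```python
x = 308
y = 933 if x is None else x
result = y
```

x = 308; y = 308; result = 308

308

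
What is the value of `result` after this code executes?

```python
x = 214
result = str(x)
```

x = 214; result = '214'

'214'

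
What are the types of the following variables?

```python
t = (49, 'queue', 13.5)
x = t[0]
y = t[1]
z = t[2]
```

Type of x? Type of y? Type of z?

tuple[0] is int; tuple[1] is str; tuple[2] is float

int, str, float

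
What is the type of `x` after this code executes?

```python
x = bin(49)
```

bin() returns str representation

str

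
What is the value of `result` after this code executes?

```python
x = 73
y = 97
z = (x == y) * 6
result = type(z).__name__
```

x is int; y is int; z is int; result = 'int'

'int'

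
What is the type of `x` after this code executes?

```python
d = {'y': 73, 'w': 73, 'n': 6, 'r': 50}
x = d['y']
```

Accessing dict[str, int] with str key returns int

int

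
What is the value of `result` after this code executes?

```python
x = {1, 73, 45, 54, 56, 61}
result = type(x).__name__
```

x is set; result = 'set'

'set'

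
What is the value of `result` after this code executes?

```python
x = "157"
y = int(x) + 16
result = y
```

x = '157'; y = 173; result = 173

173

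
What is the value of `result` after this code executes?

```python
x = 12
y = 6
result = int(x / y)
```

x = 12; y = 6; result = 2

2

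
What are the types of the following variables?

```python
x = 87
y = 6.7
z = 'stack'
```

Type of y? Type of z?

y is assigned a number with a decimal point, so it is a float; z is assigned a quoted string literal, so it is a str

float, str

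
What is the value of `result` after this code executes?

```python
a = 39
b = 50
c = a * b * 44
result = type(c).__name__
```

a is int; b is int; c is int; result = 'int'

'int'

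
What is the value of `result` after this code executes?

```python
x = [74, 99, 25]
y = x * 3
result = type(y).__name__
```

x is list; y is list; result = 'list'

'list'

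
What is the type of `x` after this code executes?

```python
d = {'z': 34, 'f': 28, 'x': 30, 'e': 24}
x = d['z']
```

Accessing dict[str, int] with str key returns int

int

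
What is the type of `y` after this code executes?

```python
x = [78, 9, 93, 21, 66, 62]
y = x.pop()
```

list.pop() returns the popped element

int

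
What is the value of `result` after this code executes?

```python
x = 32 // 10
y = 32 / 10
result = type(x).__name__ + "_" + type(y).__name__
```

x is int; y is float; result = 'int_float'

'int_float'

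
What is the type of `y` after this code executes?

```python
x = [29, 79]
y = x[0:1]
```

Slicing a list returns a list

list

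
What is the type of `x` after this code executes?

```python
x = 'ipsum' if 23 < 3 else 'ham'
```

Both branches of conditional are str

str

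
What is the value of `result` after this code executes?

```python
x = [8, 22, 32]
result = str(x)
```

x = [8, 22, 32]; result = '[8, 22, 32]'

'[8, 22, 32]'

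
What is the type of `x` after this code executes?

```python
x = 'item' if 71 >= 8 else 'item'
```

Both branches of conditional are str

str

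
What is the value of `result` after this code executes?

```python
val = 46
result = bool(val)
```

val = 46; result = True

True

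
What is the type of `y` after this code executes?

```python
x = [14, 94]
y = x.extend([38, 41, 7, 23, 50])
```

list.extend() returns None

NoneType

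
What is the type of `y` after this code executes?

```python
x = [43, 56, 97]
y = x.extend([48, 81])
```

list.extend() returns None

NoneType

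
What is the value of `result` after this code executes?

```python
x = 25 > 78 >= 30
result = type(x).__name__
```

x is bool; result = 'bool'

'bool'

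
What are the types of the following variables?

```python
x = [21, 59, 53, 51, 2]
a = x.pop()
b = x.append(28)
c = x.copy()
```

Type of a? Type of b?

pop() returns element; append() returns None

int, NoneType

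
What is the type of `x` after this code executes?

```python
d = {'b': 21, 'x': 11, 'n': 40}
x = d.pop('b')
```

dict.pop() returns the value

int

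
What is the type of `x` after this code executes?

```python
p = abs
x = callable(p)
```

callable() returns bool

bool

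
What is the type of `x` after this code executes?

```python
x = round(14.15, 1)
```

round() with decimal places returns float

float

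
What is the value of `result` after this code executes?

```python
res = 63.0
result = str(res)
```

res = 63.0; result = '63.0'

'63.0'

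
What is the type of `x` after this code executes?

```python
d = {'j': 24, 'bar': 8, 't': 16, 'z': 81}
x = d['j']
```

Accessing dict[str, int] with str key returns int

int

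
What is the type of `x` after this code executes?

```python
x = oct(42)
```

oct() returns str representation

str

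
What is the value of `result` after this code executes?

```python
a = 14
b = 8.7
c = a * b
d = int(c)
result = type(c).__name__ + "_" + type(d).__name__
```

a is int; b is float; c is float; d is int; result = 'float_int'

'float_int'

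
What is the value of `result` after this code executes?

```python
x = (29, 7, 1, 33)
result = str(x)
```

x = (29, 7, 1, 33); result = '(29, 7, 1, 33)'

'(29, 7, 1, 33)'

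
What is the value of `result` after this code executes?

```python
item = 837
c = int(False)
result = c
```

item = 837; c = 0; result = 0

0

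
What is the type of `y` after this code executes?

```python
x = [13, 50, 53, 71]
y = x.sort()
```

list.sort() returns None (mutates in place)

NoneType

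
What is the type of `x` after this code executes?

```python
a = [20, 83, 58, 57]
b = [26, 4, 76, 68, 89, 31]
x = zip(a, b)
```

zip() returns a zip object

zip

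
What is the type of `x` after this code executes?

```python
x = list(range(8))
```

list(range()) returns list

list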